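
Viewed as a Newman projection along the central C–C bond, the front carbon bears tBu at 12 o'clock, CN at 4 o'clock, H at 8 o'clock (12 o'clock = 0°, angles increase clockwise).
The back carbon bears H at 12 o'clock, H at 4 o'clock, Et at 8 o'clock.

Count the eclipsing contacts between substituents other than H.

Every eclipsing pair involves H, so the count is 0.

0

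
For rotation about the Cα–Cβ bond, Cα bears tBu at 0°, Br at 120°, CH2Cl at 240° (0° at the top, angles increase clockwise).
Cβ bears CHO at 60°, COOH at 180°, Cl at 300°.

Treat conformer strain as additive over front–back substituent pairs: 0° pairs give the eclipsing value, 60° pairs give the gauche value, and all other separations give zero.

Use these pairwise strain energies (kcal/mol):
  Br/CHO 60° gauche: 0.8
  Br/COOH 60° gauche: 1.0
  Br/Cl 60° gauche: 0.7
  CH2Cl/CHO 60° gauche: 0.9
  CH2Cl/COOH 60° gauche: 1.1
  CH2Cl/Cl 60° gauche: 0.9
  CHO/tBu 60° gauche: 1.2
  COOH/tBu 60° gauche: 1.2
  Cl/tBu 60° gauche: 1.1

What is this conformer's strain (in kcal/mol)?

6.1 kcal/mol

This conformer is staggered. tBu at 0° is gauche with CHO at 60° (1.2); tBu at 0° is gauche with Cl at 300° (1.1); Br at 120° is gauche with CHO at 60° (0.8); Br at 120° is gauche with COOH at 180° (1.0); CH2Cl at 240° is gauche with COOH at 180° (1.1); CH2Cl at 240° is gauche with Cl at 300° (0.9). Total 6.1 kcal/mol.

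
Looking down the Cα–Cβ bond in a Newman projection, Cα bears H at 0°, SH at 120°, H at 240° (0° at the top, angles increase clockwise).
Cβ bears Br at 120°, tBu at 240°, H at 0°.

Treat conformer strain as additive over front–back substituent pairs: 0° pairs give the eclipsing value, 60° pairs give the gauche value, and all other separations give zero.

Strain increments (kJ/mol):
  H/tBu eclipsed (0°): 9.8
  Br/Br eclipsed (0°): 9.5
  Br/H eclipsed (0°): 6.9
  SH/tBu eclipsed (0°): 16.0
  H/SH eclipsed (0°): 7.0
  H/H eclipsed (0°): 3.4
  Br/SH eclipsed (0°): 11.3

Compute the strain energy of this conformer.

24.5 kJ/mol

This conformer (eclipsed): H–H eclipsed, SH–Br eclipsed, H–tBu eclipsed; 3.4 + 11.3 + 9.8 = 24.5 kJ/mol.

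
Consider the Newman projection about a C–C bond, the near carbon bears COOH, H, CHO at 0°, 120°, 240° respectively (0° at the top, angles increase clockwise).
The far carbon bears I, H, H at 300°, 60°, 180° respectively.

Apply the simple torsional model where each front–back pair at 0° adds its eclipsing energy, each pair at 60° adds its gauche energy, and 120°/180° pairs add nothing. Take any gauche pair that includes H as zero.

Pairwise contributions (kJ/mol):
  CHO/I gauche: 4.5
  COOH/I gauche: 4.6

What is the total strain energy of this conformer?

This conformer is staggered. COOH at 0° is gauche with I at 300° (4.6); CHO at 240° is gauche with I at 300° (4.5). Total 9.1 kJ/mol.

9.1 kJ/mol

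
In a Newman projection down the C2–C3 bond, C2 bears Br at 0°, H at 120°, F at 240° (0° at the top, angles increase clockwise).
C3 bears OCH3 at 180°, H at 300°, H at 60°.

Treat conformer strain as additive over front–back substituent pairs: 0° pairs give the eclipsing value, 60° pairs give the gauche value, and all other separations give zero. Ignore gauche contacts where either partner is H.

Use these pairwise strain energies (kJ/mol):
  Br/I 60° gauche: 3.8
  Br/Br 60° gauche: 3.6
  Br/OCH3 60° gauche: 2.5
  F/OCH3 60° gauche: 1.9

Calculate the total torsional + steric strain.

1.9 kJ/mol

This conformer is staggered. F at 240° is gauche with OCH3 at 180° (1.9). Total 1.9 kJ/mol.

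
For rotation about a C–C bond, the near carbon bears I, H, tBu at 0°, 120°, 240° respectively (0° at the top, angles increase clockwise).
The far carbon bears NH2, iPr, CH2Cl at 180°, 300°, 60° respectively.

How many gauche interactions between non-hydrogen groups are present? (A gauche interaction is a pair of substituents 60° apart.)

Non-H gauche pairs: I(0°)/iPr(300°); I(0°)/CH2Cl(60°); tBu(240°)/NH2(180°); tBu(240°)/iPr(300°) — 4 interactions.

4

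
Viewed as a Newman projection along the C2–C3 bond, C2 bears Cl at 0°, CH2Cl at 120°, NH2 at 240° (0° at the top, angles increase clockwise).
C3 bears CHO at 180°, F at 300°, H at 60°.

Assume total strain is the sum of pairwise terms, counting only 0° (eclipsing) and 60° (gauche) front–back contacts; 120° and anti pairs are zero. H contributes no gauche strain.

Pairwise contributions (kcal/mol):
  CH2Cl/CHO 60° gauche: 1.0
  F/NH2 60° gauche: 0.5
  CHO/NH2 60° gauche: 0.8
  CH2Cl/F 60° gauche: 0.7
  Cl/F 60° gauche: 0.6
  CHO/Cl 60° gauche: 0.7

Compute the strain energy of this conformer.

This conformer (staggered): Cl(0°)/F(300°) gauche 0.6; CH2Cl(120°)/CHO(180°) gauche 1.0; NH2(240°)/CHO(180°) gauche 0.8; NH2(240°)/F(300°) gauche 0.5 → 2.9 kcal/mol.

2.9 kcal/mol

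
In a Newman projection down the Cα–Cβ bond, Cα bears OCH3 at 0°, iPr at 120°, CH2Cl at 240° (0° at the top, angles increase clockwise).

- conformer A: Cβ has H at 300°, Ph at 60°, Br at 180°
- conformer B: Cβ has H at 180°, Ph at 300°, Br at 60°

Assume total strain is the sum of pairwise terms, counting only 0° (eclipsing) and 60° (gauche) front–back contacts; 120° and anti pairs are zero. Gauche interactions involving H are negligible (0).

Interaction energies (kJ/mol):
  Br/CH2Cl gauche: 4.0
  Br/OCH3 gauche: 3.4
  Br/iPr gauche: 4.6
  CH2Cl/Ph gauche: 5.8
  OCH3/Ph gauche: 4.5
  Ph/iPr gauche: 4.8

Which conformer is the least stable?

A (staggered): OCH3(0°)/Ph(60°) gauche 4.5; iPr(120°)/Ph(60°) gauche 4.8; iPr(120°)/Br(180°) gauche 4.6; CH2Cl(240°)/Br(180°) gauche 4.0 → 17.9 kJ/mol.
B (staggered): OCH3(0°)/Ph(300°) gauche 4.5; OCH3(0°)/Br(60°) gauche 3.4; iPr(120°)/Br(60°) gauche 4.6; CH2Cl(240°)/Ph(300°) gauche 5.8 → 18.3 kJ/mol.
B has the highest total (18.3 kJ/mol).

B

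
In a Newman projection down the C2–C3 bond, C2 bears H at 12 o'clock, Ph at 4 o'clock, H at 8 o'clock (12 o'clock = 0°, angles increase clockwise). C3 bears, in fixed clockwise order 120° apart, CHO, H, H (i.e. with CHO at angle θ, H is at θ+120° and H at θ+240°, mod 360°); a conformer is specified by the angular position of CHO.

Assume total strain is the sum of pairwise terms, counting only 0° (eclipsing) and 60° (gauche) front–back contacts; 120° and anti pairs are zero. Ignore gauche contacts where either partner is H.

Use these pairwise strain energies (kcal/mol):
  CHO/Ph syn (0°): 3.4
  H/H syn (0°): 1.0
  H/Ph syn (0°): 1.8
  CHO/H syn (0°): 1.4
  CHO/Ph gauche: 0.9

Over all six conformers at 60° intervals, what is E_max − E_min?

CHO at 0° (eclipsed): H(0°)/CHO(0°) eclipsed 1.4; Ph(120°)/H(120°) eclipsed 1.8; H(240°)/H(240°) eclipsed 1.0 → 4.2 kcal/mol.
CHO at 60° (staggered): Ph(120°)/CHO(60°) gauche 0.9 → 0.9 kcal/mol.
CHO at 120° (eclipsed): H(0°)/H(0°) eclipsed 1.0; Ph(120°)/CHO(120°) eclipsed 3.4; H(240°)/H(240°) eclipsed 1.0 → 5.4 kcal/mol.
CHO at 180° (staggered): Ph(120°)/CHO(180°) gauche 0.9 → 0.9 kcal/mol.
CHO at 240° (eclipsed): H(0°)/H(0°) eclipsed 1.0; Ph(120°)/H(120°) eclipsed 1.8; H(240°)/CHO(240°) eclipsed 1.4 → 4.2 kcal/mol.
CHO at 300° (staggered): no non-H gauche contacts → 0.0 kcal/mol.
Max at 120° (5.4 kcal/mol), min at 300° (0.0 kcal/mol); barrier = 5.4 kcal/mol.

5.4 kcal/mol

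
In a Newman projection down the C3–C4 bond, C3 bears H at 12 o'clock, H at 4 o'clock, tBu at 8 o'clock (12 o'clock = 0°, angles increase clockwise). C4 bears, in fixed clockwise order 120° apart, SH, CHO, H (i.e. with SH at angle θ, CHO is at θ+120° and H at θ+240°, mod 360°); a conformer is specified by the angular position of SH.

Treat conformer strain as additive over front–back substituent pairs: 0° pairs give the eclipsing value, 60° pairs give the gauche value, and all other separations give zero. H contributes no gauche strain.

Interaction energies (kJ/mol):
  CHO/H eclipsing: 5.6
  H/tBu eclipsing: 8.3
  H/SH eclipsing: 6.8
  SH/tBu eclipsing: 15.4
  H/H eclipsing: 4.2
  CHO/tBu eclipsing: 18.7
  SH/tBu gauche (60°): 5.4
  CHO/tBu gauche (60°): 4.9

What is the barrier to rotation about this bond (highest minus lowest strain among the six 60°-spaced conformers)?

24.8 kJ/mol

SH at 0° is eclipsed. H at 0° is eclipsed with SH at 0° (6.8); H at 120° is eclipsed with CHO at 120° (5.6); tBu at 240° is eclipsed with H at 240° (8.3). Total 20.7 kJ/mol.
SH at 60° is staggered. tBu at 240° is gauche with CHO at 180° (4.9). Total 4.9 kJ/mol.
SH at 120° is eclipsed. H at 0° is eclipsed with H at 0° (4.2); H at 120° is eclipsed with SH at 120° (6.8); tBu at 240° is eclipsed with CHO at 240° (18.7). Total 29.7 kJ/mol.
SH at 180° is staggered. tBu at 240° is gauche with SH at 180° (5.4); tBu at 240° is gauche with CHO at 300° (4.9). Total 10.3 kJ/mol.
SH at 240° is eclipsed. H at 0° is eclipsed with CHO at 0° (5.6); H at 120° is eclipsed with H at 120° (4.2); tBu at 240° is eclipsed with SH at 240° (15.4). Total 25.2 kJ/mol.
SH at 300° is staggered. tBu at 240° is gauche with SH at 300° (5.4). Total 5.4 kJ/mol.
Max at 120° (29.7 kJ/mol), min at 60° (4.9 kJ/mol); barrier = 24.8 kJ/mol.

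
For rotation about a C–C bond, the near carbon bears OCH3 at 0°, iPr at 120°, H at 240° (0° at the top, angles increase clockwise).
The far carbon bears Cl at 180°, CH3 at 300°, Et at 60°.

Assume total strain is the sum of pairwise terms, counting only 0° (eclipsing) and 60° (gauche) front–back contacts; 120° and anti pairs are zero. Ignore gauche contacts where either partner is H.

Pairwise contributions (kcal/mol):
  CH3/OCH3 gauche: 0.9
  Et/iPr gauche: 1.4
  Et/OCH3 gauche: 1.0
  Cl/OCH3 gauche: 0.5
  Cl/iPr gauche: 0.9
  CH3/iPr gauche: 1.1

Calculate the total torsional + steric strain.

This conformer is staggered. OCH3 at 0° is gauche with CH3 at 300° (0.9); OCH3 at 0° is gauche with Et at 60° (1.0); iPr at 120° is gauche with Cl at 180° (0.9); iPr at 120° is gauche with Et at 60° (1.4). Total 4.2 kcal/mol.

4.2 kcal/mol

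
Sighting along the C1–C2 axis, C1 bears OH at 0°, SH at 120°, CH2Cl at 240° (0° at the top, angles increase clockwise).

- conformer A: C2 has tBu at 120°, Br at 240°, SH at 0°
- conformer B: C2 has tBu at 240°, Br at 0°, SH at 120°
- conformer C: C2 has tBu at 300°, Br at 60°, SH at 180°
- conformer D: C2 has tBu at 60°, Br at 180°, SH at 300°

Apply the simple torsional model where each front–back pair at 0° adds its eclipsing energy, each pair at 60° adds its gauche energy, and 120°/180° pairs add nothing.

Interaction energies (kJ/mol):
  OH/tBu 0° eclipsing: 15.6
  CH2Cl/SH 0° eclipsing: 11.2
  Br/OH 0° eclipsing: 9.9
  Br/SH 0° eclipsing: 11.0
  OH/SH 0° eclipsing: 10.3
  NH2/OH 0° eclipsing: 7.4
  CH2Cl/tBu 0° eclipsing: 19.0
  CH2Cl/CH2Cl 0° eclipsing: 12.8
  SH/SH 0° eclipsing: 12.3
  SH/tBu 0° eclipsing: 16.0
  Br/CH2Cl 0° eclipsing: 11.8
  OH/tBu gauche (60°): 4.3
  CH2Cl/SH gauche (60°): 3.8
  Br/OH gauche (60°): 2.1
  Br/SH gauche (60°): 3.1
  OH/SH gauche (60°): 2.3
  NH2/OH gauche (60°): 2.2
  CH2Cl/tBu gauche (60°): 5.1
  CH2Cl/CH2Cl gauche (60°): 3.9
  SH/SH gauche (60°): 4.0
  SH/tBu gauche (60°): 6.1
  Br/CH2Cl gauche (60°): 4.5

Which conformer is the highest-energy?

A is eclipsed. OH at 0° is eclipsed with SH at 0° (10.3); SH at 120° is eclipsed with tBu at 120° (16.0); CH2Cl at 240° is eclipsed with Br at 240° (11.8). Total 38.1 kJ/mol.
B is eclipsed. OH at 0° is eclipsed with Br at 0° (9.9); SH at 120° is eclipsed with SH at 120° (12.3); CH2Cl at 240° is eclipsed with tBu at 240° (19.0). Total 41.2 kJ/mol.
C is staggered. OH at 0° is gauche with tBu at 300° (4.3); OH at 0° is gauche with Br at 60° (2.1); SH at 120° is gauche with Br at 60° (3.1); SH at 120° is gauche with SH at 180° (4.0); CH2Cl at 240° is gauche with tBu at 300° (5.1); CH2Cl at 240° is gauche with SH at 180° (3.8). Total 22.4 kJ/mol.
D is staggered. OH at 0° is gauche with tBu at 60° (4.3); OH at 0° is gauche with SH at 300° (2.3); SH at 120° is gauche with tBu at 60° (6.1); SH at 120° is gauche with Br at 180° (3.1); CH2Cl at 240° is gauche with Br at 180° (4.5); CH2Cl at 240° is gauche with SH at 300° (3.8). Total 24.1 kJ/mol.
B has the highest total (41.2 kJ/mol).

B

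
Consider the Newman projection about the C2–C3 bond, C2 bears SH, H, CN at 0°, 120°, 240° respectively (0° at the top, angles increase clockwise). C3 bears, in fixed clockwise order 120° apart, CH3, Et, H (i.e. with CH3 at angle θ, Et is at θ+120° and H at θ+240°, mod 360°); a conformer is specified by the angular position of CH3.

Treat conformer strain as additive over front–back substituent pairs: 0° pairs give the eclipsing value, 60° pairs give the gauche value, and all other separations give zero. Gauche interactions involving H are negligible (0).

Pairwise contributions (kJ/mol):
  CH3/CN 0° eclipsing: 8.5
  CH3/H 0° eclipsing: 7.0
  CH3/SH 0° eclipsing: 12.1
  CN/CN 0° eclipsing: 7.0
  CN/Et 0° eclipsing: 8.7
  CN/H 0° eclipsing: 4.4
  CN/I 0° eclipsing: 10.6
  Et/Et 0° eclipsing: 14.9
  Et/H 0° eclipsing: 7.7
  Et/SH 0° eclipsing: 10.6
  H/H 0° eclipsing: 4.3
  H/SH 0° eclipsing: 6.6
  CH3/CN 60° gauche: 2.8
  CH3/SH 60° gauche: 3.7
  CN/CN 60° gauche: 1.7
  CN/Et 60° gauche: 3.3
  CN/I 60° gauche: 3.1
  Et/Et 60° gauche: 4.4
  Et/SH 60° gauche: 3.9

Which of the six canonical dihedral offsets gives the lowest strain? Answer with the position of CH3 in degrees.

60°

CH3 at 0° (eclipsed): SH(0°)/CH3(0°) eclipsed 12.1; H(120°)/Et(120°) eclipsed 7.7; CN(240°)/H(240°) eclipsed 4.4 → 24.2 kJ/mol.
CH3 at 60° (staggered): SH(0°)/CH3(60°) gauche 3.7; CN(240°)/Et(180°) gauche 3.3 → 7.0 kJ/mol.
CH3 at 120° (eclipsed): SH(0°)/H(0°) eclipsed 6.6; H(120°)/CH3(120°) eclipsed 7.0; CN(240°)/Et(240°) eclipsed 8.7 → 22.3 kJ/mol.
CH3 at 180° (staggered): SH(0°)/Et(300°) gauche 3.9; CN(240°)/CH3(180°) gauche 2.8; CN(240°)/Et(300°) gauche 3.3 → 10.0 kJ/mol.
CH3 at 240° (eclipsed): SH(0°)/Et(0°) eclipsed 10.6; H(120°)/H(120°) eclipsed 4.3; CN(240°)/CH3(240°) eclipsed 8.5 → 23.4 kJ/mol.
CH3 at 300° (staggered): SH(0°)/CH3(300°) gauche 3.7; SH(0°)/Et(60°) gauche 3.9; CN(240°)/CH3(300°) gauche 2.8 → 10.4 kJ/mol.
The minimum (7.0 kJ/mol) occurs with CH3 at 60°.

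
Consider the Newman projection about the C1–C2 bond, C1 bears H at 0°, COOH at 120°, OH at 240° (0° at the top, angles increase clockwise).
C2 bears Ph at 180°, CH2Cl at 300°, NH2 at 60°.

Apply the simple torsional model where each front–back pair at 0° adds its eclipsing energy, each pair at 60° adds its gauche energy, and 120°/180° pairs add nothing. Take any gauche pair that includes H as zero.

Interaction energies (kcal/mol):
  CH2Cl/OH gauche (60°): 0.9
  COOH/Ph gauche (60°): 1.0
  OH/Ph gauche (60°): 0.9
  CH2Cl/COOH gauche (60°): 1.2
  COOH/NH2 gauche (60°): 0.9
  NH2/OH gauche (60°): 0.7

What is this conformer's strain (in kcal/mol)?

3.7 kcal/mol

This conformer (staggered): COOH(120°)/Ph(180°) gauche 1.0; COOH(120°)/NH2(60°) gauche 0.9; OH(240°)/Ph(180°) gauche 0.9; OH(240°)/CH2Cl(300°) gauche 0.9 → 3.7 kcal/mol.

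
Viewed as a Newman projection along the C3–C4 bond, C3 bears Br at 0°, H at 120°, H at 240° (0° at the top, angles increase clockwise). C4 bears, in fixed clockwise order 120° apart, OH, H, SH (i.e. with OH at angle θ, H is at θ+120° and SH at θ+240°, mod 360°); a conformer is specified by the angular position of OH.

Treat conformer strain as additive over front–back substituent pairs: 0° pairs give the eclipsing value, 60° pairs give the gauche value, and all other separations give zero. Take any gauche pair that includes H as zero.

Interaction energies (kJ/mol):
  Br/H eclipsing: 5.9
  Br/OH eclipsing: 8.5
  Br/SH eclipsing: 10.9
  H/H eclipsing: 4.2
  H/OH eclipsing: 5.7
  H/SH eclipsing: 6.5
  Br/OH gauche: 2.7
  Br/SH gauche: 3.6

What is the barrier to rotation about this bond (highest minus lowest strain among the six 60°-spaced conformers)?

OH at 0° (eclipsed): Br–OH eclipsed, H–H eclipsed, H–SH eclipsed; 8.5 + 4.2 + 6.5 = 19.2 kJ/mol.
OH at 60° (staggered): Br–OH gauche, Br–SH gauche; 2.7 + 3.6 = 6.3 kJ/mol.
OH at 120° (eclipsed): Br–SH eclipsed, H–OH eclipsed, H–H eclipsed; 10.9 + 5.7 + 4.2 = 20.8 kJ/mol.
OH at 180° (staggered): Br–SH gauche; 3.6 = 3.6 kJ/mol.
OH at 240° (eclipsed): Br–H eclipsed, H–SH eclipsed, H–OH eclipsed; 5.9 + 6.5 + 5.7 = 18.1 kJ/mol.
OH at 300° (staggered): Br–OH gauche; 2.7 = 2.7 kJ/mol.
Max at 120° (20.8 kJ/mol), min at 300° (2.7 kJ/mol); barrier = 18.1 kJ/mol.

18.1 kJ/mol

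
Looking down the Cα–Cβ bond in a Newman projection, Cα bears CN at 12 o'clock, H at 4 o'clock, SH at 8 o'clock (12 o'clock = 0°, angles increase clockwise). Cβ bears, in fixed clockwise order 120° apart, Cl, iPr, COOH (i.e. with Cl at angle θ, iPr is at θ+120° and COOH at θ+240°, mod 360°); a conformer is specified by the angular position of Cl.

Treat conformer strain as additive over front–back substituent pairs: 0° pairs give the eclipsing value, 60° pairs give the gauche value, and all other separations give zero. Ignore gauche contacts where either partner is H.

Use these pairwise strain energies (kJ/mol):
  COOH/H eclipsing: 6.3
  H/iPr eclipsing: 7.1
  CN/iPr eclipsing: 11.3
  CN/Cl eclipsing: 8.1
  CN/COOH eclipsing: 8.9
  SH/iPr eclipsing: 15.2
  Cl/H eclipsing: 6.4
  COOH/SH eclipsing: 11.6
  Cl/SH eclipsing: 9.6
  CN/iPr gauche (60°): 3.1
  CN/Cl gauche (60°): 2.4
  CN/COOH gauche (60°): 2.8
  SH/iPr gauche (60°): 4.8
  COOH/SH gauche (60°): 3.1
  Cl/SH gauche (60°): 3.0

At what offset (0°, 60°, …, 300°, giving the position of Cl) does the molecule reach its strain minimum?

300°

Cl at 0° (eclipsed): CN(0°)/Cl(0°) eclipsed 8.1; H(120°)/iPr(120°) eclipsed 7.1; SH(240°)/COOH(240°) eclipsed 11.6 → 26.8 kJ/mol.
Cl at 60° (staggered): CN(0°)/Cl(60°) gauche 2.4; CN(0°)/COOH(300°) gauche 2.8; SH(240°)/iPr(180°) gauche 4.8; SH(240°)/COOH(300°) gauche 3.1 → 13.1 kJ/mol.
Cl at 120° (eclipsed): CN(0°)/COOH(0°) eclipsed 8.9; H(120°)/Cl(120°) eclipsed 6.4; SH(240°)/iPr(240°) eclipsed 15.2 → 30.5 kJ/mol.
Cl at 180° (staggered): CN(0°)/iPr(300°) gauche 3.1; CN(0°)/COOH(60°) gauche 2.8; SH(240°)/Cl(180°) gauche 3.0; SH(240°)/iPr(300°) gauche 4.8 → 13.7 kJ/mol.
Cl at 240° (eclipsed): CN(0°)/iPr(0°) eclipsed 11.3; H(120°)/COOH(120°) eclipsed 6.3; SH(240°)/Cl(240°) eclipsed 9.6 → 27.2 kJ/mol.
Cl at 300° (staggered): CN(0°)/Cl(300°) gauche 2.4; CN(0°)/iPr(60°) gauche 3.1; SH(240°)/Cl(300°) gauche 3.0; SH(240°)/COOH(180°) gauche 3.1 → 11.6 kJ/mol.
The minimum (11.6 kJ/mol) occurs with Cl at 300°.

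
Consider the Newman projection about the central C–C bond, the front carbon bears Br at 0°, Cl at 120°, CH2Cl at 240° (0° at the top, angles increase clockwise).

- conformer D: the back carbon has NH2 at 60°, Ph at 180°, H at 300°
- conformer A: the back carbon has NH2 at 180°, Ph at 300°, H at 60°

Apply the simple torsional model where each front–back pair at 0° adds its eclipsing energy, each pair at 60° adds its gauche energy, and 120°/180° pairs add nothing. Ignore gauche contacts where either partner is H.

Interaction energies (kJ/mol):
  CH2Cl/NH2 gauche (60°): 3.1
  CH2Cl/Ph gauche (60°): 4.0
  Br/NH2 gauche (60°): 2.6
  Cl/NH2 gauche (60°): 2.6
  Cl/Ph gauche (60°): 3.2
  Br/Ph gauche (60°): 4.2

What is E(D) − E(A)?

-1.5 kJ/mol

D is staggered. Br at 0° is gauche with NH2 at 60° (2.6); Cl at 120° is gauche with NH2 at 60° (2.6); Cl at 120° is gauche with Ph at 180° (3.2); CH2Cl at 240° is gauche with Ph at 180° (4.0). Total 12.4 kJ/mol.
A is staggered. Br at 0° is gauche with Ph at 300° (4.2); Cl at 120° is gauche with NH2 at 180° (2.6); CH2Cl at 240° is gauche with NH2 at 180° (3.1); CH2Cl at 240° is gauche with Ph at 300° (4.0). Total 13.9 kJ/mol.
E(D) − E(A) = 12.4 − 13.9 = -1.5 kJ/mol.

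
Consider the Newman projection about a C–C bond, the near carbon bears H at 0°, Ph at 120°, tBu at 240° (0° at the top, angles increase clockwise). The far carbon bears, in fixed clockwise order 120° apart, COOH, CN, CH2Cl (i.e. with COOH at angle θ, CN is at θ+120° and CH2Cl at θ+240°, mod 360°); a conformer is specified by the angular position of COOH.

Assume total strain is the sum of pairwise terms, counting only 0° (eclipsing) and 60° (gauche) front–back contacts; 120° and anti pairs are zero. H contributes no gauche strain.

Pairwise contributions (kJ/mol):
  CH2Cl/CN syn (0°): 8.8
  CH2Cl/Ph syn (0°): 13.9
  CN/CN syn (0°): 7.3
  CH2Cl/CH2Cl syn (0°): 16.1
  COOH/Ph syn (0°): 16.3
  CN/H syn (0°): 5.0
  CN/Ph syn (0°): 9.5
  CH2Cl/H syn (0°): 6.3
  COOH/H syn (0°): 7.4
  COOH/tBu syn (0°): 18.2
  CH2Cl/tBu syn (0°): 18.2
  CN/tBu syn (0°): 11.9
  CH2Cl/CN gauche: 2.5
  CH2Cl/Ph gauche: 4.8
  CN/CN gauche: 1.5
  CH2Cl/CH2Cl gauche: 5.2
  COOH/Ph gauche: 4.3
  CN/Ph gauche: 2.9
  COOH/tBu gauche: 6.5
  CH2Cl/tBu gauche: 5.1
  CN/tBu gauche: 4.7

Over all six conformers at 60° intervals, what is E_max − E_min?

20.1 kJ/mol

COOH at 0° (eclipsed): H–COOH eclipsed, Ph–CN eclipsed, tBu–CH2Cl eclipsed; 7.4 + 9.5 + 18.2 = 35.1 kJ/mol.
COOH at 60° (staggered): Ph–COOH gauche, Ph–CN gauche, tBu–CN gauche, tBu–CH2Cl gauche; 4.3 + 2.9 + 4.7 + 5.1 = 17.0 kJ/mol.
COOH at 120° (eclipsed): H–CH2Cl eclipsed, Ph–COOH eclipsed, tBu–CN eclipsed; 6.3 + 16.3 + 11.9 = 34.5 kJ/mol.
COOH at 180° (staggered): Ph–COOH gauche, Ph–CH2Cl gauche, tBu–COOH gauche, tBu–CN gauche; 4.3 + 4.8 + 6.5 + 4.7 = 20.3 kJ/mol.
COOH at 240° (eclipsed): H–CN eclipsed, Ph–CH2Cl eclipsed, tBu–COOH eclipsed; 5.0 + 13.9 + 18.2 = 37.1 kJ/mol.
COOH at 300° (staggered): Ph–CN gauche, Ph–CH2Cl gauche, tBu–COOH gauche, tBu–CH2Cl gauche; 2.9 + 4.8 + 6.5 + 5.1 = 19.3 kJ/mol.
Max at 240° (37.1 kJ/mol), min at 60° (17.0 kJ/mol); barrier = 20.1 kJ/mol.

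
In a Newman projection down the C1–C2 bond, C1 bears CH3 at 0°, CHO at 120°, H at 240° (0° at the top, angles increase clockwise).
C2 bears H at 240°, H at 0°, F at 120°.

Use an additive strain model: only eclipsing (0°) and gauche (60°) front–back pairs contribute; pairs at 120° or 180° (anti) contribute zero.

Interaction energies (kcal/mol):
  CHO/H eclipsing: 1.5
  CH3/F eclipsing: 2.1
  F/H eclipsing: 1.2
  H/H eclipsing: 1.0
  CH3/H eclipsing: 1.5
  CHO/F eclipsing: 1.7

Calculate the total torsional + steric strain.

This conformer is eclipsed. CH3 at 0° is eclipsed with H at 0° (1.5); CHO at 120° is eclipsed with F at 120° (1.7); H at 240° is eclipsed with H at 240° (1.0). Total 4.2 kcal/mol.

4.2 kcal/mol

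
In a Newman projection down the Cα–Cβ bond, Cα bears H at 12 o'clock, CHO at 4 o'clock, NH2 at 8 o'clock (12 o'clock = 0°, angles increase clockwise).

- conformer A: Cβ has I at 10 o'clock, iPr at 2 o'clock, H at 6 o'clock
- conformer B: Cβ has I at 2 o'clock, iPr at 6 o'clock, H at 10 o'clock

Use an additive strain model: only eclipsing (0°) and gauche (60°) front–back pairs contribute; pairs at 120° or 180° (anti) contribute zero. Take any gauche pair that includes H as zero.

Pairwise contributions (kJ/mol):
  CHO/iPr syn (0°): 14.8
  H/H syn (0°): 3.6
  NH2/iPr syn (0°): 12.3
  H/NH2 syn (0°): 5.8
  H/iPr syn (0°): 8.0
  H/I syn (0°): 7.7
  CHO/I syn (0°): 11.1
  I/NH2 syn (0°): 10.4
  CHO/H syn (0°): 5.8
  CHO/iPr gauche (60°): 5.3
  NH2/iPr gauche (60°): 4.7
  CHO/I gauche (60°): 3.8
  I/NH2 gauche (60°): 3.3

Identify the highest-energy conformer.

A (staggered): CHO–iPr gauche, NH2–I gauche; 5.3 + 3.3 = 8.6 kJ/mol.
B (staggered): CHO–I gauche, CHO–iPr gauche, NH2–iPr gauche; 3.8 + 5.3 + 4.7 = 13.8 kJ/mol.
B has the highest total (13.8 kJ/mol).

B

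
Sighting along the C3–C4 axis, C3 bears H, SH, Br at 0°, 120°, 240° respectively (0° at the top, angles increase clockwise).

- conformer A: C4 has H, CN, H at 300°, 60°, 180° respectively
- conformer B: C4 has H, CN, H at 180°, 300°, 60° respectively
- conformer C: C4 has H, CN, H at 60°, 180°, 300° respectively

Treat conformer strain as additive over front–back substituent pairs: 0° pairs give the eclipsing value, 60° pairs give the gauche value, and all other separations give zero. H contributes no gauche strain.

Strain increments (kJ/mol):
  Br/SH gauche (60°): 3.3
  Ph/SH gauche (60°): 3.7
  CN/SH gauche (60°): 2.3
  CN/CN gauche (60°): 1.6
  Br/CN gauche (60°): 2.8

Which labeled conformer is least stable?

C

A is staggered. SH at 120° is gauche with CN at 60° (2.3). Total 2.3 kJ/mol.
B is staggered. Br at 240° is gauche with CN at 300° (2.8). Total 2.8 kJ/mol.
C is staggered. SH at 120° is gauche with CN at 180° (2.3); Br at 240° is gauche with CN at 180° (2.8). Total 5.1 kJ/mol.
C has the highest total (5.1 kJ/mol).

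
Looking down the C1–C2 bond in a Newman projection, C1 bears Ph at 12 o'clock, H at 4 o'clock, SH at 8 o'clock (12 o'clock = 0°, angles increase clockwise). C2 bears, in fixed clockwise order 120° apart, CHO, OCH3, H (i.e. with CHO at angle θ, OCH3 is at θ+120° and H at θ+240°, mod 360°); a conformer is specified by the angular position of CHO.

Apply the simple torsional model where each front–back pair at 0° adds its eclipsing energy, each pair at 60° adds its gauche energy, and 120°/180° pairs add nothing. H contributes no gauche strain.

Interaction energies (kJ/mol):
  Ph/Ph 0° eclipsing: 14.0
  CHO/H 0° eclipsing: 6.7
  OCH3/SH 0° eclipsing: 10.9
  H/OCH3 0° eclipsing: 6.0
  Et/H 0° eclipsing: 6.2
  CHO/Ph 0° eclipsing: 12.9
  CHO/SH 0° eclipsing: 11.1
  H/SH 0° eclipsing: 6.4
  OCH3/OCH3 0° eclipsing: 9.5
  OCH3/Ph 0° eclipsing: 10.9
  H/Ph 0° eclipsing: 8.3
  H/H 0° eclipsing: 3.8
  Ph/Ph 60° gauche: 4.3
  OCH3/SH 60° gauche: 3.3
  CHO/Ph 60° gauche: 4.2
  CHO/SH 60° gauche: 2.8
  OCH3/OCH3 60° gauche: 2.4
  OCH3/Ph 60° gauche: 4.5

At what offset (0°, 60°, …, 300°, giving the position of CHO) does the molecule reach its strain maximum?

CHO at 0° (eclipsed): Ph(0°)/CHO(0°) eclipsed 12.9; H(120°)/OCH3(120°) eclipsed 6.0; SH(240°)/H(240°) eclipsed 6.4 → 25.3 kJ/mol.
CHO at 60° (staggered): Ph(0°)/CHO(60°) gauche 4.2; SH(240°)/OCH3(180°) gauche 3.3 → 7.5 kJ/mol.
CHO at 120° (eclipsed): Ph(0°)/H(0°) eclipsed 8.3; H(120°)/CHO(120°) eclipsed 6.7; SH(240°)/OCH3(240°) eclipsed 10.9 → 25.9 kJ/mol.
CHO at 180° (staggered): Ph(0°)/OCH3(300°) gauche 4.5; SH(240°)/CHO(180°) gauche 2.8; SH(240°)/OCH3(300°) gauche 3.3 → 10.6 kJ/mol.
CHO at 240° (eclipsed): Ph(0°)/OCH3(0°) eclipsed 10.9; H(120°)/H(120°) eclipsed 3.8; SH(240°)/CHO(240°) eclipsed 11.1 → 25.8 kJ/mol.
CHO at 300° (staggered): Ph(0°)/CHO(300°) gauche 4.2; Ph(0°)/OCH3(60°) gauche 4.5; SH(240°)/CHO(300°) gauche 2.8 → 11.5 kJ/mol.
The maximum (25.9 kJ/mol) occurs with CHO at 120°.

120°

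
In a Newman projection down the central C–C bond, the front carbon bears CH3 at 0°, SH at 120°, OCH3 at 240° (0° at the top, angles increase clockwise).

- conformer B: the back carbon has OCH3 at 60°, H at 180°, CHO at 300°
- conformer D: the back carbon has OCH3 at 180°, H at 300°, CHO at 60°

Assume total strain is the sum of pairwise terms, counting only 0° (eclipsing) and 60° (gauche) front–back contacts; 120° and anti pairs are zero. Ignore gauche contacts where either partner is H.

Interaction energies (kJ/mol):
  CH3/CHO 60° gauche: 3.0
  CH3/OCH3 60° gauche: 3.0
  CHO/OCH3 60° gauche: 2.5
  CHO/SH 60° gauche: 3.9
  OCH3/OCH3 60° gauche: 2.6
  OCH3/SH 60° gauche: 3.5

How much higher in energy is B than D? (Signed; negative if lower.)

B is staggered. CH3 at 0° is gauche with OCH3 at 60° (3.0); CH3 at 0° is gauche with CHO at 300° (3.0); SH at 120° is gauche with OCH3 at 60° (3.5); OCH3 at 240° is gauche with CHO at 300° (2.5). Total 12.0 kJ/mol.
D is staggered. CH3 at 0° is gauche with CHO at 60° (3.0); SH at 120° is gauche with OCH3 at 180° (3.5); SH at 120° is gauche with CHO at 60° (3.9); OCH3 at 240° is gauche with OCH3 at 180° (2.6). Total 13.0 kJ/mol.
E(B) − E(D) = 12.0 − 13.0 = -1.0 kJ/mol.

-1.0 kJ/mol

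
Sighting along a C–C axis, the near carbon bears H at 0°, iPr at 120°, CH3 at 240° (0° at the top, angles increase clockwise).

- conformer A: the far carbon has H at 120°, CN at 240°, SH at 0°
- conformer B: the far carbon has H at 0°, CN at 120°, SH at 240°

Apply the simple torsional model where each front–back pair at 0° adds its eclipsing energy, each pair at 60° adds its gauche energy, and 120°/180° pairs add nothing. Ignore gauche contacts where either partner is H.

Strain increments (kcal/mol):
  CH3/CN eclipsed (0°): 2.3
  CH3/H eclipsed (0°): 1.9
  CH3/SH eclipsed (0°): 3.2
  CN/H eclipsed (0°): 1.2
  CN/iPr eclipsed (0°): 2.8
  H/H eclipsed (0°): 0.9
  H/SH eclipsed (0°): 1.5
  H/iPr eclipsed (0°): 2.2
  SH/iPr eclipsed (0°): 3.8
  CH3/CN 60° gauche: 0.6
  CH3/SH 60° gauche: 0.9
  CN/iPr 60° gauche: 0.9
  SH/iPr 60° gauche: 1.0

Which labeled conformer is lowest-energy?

A

A (eclipsed): H–SH eclipsed, iPr–H eclipsed, CH3–CN eclipsed; 1.5 + 2.2 + 2.3 = 6.0 kcal/mol.
B (eclipsed): H–H eclipsed, iPr–CN eclipsed, CH3–SH eclipsed; 0.9 + 2.8 + 3.2 = 6.9 kcal/mol.
A has the lowest total (6.0 kcal/mol).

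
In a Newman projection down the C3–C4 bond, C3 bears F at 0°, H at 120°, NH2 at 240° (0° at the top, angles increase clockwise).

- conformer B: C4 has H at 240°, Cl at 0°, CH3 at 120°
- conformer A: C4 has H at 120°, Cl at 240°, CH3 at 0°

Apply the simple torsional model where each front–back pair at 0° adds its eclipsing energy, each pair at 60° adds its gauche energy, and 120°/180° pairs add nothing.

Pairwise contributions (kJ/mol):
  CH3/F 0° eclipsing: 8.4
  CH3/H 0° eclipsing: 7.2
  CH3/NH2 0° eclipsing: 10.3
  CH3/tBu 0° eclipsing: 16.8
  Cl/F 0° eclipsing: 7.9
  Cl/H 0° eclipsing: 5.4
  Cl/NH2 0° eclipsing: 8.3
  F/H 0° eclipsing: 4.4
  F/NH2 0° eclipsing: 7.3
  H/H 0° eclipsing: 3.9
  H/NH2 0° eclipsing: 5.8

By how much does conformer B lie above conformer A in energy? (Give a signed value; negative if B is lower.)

+0.3 kJ/mol

B (eclipsed): F(0°)/Cl(0°) eclipsed 7.9; H(120°)/CH3(120°) eclipsed 7.2; NH2(240°)/H(240°) eclipsed 5.8 → 20.9 kJ/mol.
A (eclipsed): F(0°)/CH3(0°) eclipsed 8.4; H(120°)/H(120°) eclipsed 3.9; NH2(240°)/Cl(240°) eclipsed 8.3 → 20.6 kJ/mol.
E(B) − E(A) = 20.9 − 20.6 = +0.3 kJ/mol.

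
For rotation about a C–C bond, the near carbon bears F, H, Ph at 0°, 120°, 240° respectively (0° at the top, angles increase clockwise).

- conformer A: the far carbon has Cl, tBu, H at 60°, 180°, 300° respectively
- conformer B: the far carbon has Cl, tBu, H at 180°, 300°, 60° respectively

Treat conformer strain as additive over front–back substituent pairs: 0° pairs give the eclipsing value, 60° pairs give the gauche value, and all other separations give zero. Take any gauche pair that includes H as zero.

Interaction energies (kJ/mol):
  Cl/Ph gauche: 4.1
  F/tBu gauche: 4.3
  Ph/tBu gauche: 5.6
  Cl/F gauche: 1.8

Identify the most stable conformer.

A (staggered): F–Cl gauche, Ph–tBu gauche; 1.8 + 5.6 = 7.4 kJ/mol.
B (staggered): F–tBu gauche, Ph–Cl gauche, Ph–tBu gauche; 4.3 + 4.1 + 5.6 = 14.0 kJ/mol.
A has the lowest total (7.4 kJ/mol).

A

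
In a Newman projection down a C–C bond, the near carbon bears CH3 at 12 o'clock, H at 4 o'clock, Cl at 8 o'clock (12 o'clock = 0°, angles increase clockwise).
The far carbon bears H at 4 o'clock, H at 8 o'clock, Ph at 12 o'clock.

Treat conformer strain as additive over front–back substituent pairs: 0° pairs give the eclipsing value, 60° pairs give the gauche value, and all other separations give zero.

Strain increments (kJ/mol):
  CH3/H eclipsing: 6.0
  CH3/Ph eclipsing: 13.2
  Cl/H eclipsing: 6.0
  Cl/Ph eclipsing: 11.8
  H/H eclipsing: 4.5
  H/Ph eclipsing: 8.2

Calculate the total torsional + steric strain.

This conformer (eclipsed): CH3–Ph eclipsed, H–H eclipsed, Cl–H eclipsed; 13.2 + 4.5 + 6.0 = 23.7 kJ/mol.

23.7 kJ/mol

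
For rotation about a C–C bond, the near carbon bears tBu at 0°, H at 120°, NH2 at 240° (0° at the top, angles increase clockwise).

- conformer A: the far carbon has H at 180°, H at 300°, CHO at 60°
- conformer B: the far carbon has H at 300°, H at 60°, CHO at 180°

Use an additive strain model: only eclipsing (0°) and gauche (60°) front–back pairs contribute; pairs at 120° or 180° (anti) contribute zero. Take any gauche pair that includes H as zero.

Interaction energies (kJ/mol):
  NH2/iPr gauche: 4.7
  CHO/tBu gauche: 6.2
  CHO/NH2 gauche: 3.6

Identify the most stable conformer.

A (staggered): tBu–CHO gauche; 6.2 = 6.2 kJ/mol.
B (staggered): NH2–CHO gauche; 3.6 = 3.6 kJ/mol.
B has the lowest total (3.6 kJ/mol).

B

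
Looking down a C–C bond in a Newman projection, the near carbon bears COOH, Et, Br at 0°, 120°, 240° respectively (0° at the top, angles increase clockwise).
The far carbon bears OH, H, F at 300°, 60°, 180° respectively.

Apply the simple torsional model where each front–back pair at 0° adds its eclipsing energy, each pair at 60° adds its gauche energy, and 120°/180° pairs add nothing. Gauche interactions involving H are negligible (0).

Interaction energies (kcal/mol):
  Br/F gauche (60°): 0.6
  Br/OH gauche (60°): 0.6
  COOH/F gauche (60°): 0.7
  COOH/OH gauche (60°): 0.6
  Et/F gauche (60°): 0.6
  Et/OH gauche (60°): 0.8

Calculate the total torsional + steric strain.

2.4 kcal/mol

This conformer (staggered): COOH(0°)/OH(300°) gauche 0.6; Et(120°)/F(180°) gauche 0.6; Br(240°)/OH(300°) gauche 0.6; Br(240°)/F(180°) gauche 0.6 → 2.4 kcal/mol.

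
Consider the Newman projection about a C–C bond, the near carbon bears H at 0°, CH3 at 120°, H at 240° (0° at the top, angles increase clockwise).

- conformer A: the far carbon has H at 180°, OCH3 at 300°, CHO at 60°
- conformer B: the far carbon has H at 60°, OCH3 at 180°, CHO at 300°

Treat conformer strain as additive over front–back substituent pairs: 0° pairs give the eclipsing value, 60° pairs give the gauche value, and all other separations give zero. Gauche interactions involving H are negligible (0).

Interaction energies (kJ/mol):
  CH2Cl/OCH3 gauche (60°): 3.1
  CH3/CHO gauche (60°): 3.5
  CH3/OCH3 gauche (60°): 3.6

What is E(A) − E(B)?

A (staggered): CH3(120°)/CHO(60°) gauche 3.5 → 3.5 kJ/mol.
B (staggered): CH3(120°)/OCH3(180°) gauche 3.6 → 3.6 kJ/mol.
E(A) − E(B) = 3.5 − 3.6 = -0.1 kJ/mol.

-0.1 kJ/mol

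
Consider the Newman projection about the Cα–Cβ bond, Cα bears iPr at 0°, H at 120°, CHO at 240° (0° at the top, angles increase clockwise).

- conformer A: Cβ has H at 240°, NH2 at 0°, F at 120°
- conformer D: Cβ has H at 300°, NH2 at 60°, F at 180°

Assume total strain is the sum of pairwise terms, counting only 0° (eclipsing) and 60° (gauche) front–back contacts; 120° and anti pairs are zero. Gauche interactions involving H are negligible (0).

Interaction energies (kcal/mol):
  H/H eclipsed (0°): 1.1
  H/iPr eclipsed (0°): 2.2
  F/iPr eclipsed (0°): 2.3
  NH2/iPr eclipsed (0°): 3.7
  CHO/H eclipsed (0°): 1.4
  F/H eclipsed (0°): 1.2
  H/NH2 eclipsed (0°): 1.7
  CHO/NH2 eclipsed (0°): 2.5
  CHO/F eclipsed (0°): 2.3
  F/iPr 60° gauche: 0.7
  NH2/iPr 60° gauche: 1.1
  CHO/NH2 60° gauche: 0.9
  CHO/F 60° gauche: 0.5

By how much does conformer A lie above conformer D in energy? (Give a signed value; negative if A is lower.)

+4.7 kcal/mol

A (eclipsed): iPr–NH2 eclipsed, H–F eclipsed, CHO–H eclipsed; 3.7 + 1.2 + 1.4 = 6.3 kcal/mol.
D (staggered): iPr–NH2 gauche, CHO–F gauche; 1.1 + 0.5 = 1.6 kcal/mol.
E(A) − E(D) = 6.3 − 1.6 = +4.7 kcal/mol.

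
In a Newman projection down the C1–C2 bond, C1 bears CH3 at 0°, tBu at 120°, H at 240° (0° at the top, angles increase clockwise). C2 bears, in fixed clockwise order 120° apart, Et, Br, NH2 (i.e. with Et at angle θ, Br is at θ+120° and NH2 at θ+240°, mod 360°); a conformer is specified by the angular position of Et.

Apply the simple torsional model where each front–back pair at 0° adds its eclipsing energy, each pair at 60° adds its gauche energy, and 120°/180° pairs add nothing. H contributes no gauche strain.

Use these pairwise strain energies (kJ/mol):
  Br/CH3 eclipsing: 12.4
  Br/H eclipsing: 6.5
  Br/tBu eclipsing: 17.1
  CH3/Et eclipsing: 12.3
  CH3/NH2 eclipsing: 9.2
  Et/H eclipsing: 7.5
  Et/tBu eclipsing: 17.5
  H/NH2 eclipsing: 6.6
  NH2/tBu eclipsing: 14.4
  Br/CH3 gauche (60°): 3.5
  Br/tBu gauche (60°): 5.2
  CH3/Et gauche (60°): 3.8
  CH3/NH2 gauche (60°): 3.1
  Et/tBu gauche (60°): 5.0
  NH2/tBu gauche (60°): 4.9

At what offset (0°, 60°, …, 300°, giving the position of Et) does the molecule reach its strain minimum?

Et at 0° is eclipsed. CH3 at 0° is eclipsed with Et at 0° (12.3); tBu at 120° is eclipsed with Br at 120° (17.1); H at 240° is eclipsed with NH2 at 240° (6.6). Total 36.0 kJ/mol.
Et at 60° is staggered. CH3 at 0° is gauche with Et at 60° (3.8); CH3 at 0° is gauche with NH2 at 300° (3.1); tBu at 120° is gauche with Et at 60° (5.0); tBu at 120° is gauche with Br at 180° (5.2). Total 17.1 kJ/mol.
Et at 120° is eclipsed. CH3 at 0° is eclipsed with NH2 at 0° (9.2); tBu at 120° is eclipsed with Et at 120° (17.5); H at 240° is eclipsed with Br at 240° (6.5). Total 33.2 kJ/mol.
Et at 180° is staggered. CH3 at 0° is gauche with Br at 300° (3.5); CH3 at 0° is gauche with NH2 at 60° (3.1); tBu at 120° is gauche with Et at 180° (5.0); tBu at 120° is gauche with NH2 at 60° (4.9). Total 16.5 kJ/mol.
Et at 240° is eclipsed. CH3 at 0° is eclipsed with Br at 0° (12.4); tBu at 120° is eclipsed with NH2 at 120° (14.4); H at 240° is eclipsed with Et at 240° (7.5). Total 34.3 kJ/mol.
Et at 300° is staggered. CH3 at 0° is gauche with Et at 300° (3.8); CH3 at 0° is gauche with Br at 60° (3.5); tBu at 120° is gauche with Br at 60° (5.2); tBu at 120° is gauche with NH2 at 180° (4.9). Total 17.4 kJ/mol.
The minimum (16.5 kJ/mol) occurs with Et at 180°.

180°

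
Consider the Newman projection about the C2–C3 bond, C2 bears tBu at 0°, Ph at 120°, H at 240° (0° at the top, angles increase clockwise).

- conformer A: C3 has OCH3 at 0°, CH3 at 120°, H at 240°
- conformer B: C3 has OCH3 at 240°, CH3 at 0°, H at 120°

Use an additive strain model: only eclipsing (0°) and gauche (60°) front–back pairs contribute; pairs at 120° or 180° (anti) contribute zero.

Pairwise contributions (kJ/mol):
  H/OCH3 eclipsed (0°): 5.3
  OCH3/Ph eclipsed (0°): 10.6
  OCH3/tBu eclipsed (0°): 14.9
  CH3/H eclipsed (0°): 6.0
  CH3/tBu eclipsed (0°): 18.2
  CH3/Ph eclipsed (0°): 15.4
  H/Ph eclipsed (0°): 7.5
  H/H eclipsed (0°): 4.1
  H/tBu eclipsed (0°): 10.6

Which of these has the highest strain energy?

A (eclipsed): tBu(0°)/OCH3(0°) eclipsed 14.9; Ph(120°)/CH3(120°) eclipsed 15.4; H(240°)/H(240°) eclipsed 4.1 → 34.4 kJ/mol.
B (eclipsed): tBu(0°)/CH3(0°) eclipsed 18.2; Ph(120°)/H(120°) eclipsed 7.5; H(240°)/OCH3(240°) eclipsed 5.3 → 31.0 kJ/mol.
A has the highest total (34.4 kJ/mol).

A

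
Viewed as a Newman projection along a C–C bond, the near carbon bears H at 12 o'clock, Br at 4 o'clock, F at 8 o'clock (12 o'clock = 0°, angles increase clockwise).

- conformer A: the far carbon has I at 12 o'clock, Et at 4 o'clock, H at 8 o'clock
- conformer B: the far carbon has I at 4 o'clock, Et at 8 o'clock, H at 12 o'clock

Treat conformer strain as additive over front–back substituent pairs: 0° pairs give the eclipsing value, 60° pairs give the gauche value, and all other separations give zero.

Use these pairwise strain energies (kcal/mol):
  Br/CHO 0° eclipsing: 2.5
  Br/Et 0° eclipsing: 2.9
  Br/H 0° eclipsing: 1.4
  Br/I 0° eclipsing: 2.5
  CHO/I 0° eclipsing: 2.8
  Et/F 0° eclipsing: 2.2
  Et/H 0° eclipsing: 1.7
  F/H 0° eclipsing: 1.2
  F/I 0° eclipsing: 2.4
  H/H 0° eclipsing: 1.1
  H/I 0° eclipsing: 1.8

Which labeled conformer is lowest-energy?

A is eclipsed. H at 0° is eclipsed with I at 0° (1.8); Br at 120° is eclipsed with Et at 120° (2.9); F at 240° is eclipsed with H at 240° (1.2). Total 5.9 kcal/mol.
B is eclipsed. H at 0° is eclipsed with H at 0° (1.1); Br at 120° is eclipsed with I at 120° (2.5); F at 240° is eclipsed with Et at 240° (2.2). Total 5.8 kcal/mol.
B has the lowest total (5.8 kcal/mol).

B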